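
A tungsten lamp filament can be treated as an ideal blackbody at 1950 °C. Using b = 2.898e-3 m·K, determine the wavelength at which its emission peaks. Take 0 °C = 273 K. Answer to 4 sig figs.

λ_max ≈ 1304 nm

T = 1950 °C + 273 = 2223 K.
Wien's displacement law: λ_max = b/T = (2.898×10⁻³ m·K)/(2223 K) = 1.3036×10⁻⁶ m.
That is 1304 nm, in the infrared range.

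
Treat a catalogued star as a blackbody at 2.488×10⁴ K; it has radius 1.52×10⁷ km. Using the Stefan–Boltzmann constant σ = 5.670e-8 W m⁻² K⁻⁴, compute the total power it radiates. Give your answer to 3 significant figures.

Surface area A = 4πR² = 4π(1.52×10¹⁰ m)² = 2.90333×10²¹ m².
P = σAT⁴ = 5.670×10⁻⁸ × 2.90333×10²¹ × (2.488×10⁴)⁴ = 6.31×10³¹ W.

P ≈ 6.31×10³¹ W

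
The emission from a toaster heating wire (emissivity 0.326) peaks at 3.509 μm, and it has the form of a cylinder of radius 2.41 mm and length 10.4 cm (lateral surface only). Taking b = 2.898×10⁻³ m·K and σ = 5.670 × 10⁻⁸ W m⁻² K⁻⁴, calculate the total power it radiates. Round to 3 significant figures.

Wien's law: T = b/λ_max = 2.898×10⁻³/3.509×10⁻⁶ = 825.876 K.
Lateral area A = 2πrL = 2π×2.41×10⁻³×0.104 = 1.57482×10⁻³ m².
Then P = εσAT⁴ = 0.326×5.670×10⁻⁸×1.57482×10⁻³×(825.876)⁴ = 13.5 W.

P ≈ 13.5 W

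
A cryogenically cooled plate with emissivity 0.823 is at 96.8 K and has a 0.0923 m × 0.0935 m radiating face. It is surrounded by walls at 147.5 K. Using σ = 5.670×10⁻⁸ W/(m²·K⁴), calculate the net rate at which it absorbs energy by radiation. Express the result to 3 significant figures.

Area A = 0.0923 × 0.0935 = 8.63005×10⁻³ m².
Net radiated power P_net = εσA(T⁴ − T₀⁴) = 0.823×5.670×10⁻⁸×8.63005×10⁻³×(96.8⁴ − 147.5⁴).
T⁴ − T₀⁴ = 8.78014×10⁷ − 4.73334×10⁸ = -3.85533×10⁸ K⁴, so P_net = -0.155 W — negative, meaning a net gain of 0.155 W.

Net gain ≈ 0.155 W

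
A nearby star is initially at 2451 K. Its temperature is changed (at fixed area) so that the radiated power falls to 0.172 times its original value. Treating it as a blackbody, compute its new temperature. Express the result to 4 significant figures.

T₂ ≈ 1578 K

P ∝ T⁴, so T₂/T₁ = (P₂/P₁)^(1/4) = (0.172)^(1/4) = 0.643994.
T₂ = 2451 × 0.643994 = 1578 K.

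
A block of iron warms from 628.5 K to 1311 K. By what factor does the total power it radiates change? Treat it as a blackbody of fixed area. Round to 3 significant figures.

P ∝ T⁴, so P₂/P₁ = (T₂/T₁)⁴ = (1311/628.5)⁴ = (2.08592)⁴ = 18.9.

P₂/P₁ ≈ 18.9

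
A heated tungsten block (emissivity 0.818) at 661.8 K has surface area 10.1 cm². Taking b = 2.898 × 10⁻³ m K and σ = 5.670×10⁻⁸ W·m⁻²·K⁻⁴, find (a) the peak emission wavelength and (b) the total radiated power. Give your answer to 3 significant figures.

λ_max ≈ 4.38 μm; P ≈ 8.99 W

(a) λ_max = b/T = 2.898×10⁻³/661.8 = 4.379×10⁻⁶ m = 4.38 μm.
Area A = 10.1 cm² = 1.01×10⁻³ m².
(b) P = εσAT⁴ = 0.818×5.670×10⁻⁸×1.01×10⁻³×(661.8)⁴ = 8.99 W.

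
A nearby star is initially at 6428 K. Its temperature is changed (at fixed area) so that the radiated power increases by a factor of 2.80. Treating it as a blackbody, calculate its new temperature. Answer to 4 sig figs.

P ∝ T⁴, so T₂/T₁ = (P₂/P₁)^(1/4) = (2.80)^(1/4) = 1.29357.
T₂ = 6428 × 1.29357 = 8315 K.

T₂ ≈ 8315 K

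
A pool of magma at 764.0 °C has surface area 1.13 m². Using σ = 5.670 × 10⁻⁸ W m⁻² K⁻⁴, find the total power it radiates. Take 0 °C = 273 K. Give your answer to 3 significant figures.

P ≈ 7.41×10⁴ W

T = 764.0 °C + 273 = 1037.0 K.
Area A = 1.13 m².
P = σAT⁴ = 5.670×10⁻⁸ × 1.13 × (1037.0)⁴ = 7.41×10⁴ W.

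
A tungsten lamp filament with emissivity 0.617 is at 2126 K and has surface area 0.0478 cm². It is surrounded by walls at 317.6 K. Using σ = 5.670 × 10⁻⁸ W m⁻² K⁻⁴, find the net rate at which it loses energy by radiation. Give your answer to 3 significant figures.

Area A = 0.0478 cm² = 4.78×10⁻⁶ m².
Net radiated power P_net = εσA(T⁴ − T₀⁴) = 0.617×5.670×10⁻⁸×4.78×10⁻⁶×(2126⁴ − 317.6⁴).
T⁴ − T₀⁴ = 2.04293×10¹³ − 1.01747×10¹⁰ = 2.04191×10¹³ K⁴, so P_net = 3.41 W.

Net loss ≈ 3.41 W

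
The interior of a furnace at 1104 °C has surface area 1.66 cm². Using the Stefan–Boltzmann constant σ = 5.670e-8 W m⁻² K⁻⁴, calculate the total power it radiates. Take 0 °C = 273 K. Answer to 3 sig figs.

P ≈ 33.8 W

T = 1104 °C + 273 = 1377 K.
Area A = 1.66 cm² = 1.66×10⁻⁴ m².
P = σAT⁴ = 5.670×10⁻⁸ × 1.66×10⁻⁴ × (1377)⁴ = 33.8 W.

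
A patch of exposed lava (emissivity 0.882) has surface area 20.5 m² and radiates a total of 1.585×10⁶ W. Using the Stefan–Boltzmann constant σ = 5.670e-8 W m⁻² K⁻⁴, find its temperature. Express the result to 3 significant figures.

Area A = 20.5 m².
P = εσAT⁴ ⇒ T = (P/(εσA))^(1/4) = (1.585×10⁶/(0.882×5.670×10⁻⁸×20.5))^(1/4) = 1.12×10³ K.

T ≈ 1.12×10³ K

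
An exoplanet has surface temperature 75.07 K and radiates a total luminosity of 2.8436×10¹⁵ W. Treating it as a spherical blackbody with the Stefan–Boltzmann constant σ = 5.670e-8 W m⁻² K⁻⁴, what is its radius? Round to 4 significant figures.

R ≈ 1.121×10⁷ m

L = 4πR²σT⁴ ⇒ R = √(L/(4πσT⁴)).
σT⁴ = 1.80073 W/m², so R = √(2.8436×10¹⁵/(4π×1.80073)) = 1.121×10⁷ m.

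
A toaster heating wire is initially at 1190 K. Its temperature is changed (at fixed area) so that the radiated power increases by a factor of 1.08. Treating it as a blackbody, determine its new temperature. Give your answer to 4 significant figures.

P ∝ T⁴, so T₂/T₁ = (P₂/P₁)^(1/4) = (1.08)^(1/4) = 1.01943.
T₂ = 1190 × 1.01943 = 1213 K.

T₂ ≈ 1213 K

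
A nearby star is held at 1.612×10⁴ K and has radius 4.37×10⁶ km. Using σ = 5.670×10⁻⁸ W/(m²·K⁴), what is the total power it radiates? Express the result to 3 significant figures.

P ≈ 9.19×10²⁹ W

Surface area A = 4πR² = 4π(4.37×10⁹ m)² = 2.39979×10²⁰ m².
P = σAT⁴ = 5.670×10⁻⁸ × 2.39979×10²⁰ × (1.612×10⁴)⁴ = 9.19×10²⁹ W.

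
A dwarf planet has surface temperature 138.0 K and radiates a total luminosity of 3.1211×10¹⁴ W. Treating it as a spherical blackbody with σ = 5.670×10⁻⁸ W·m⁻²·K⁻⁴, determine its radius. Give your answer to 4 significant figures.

R ≈ 1.099×10⁶ m

L = 4πR²σT⁴ ⇒ R = √(L/(4πσT⁴)).
σT⁴ = 20.5636 W/m², so R = √(3.1211×10¹⁴/(4π×20.5636)) = 1.099×10⁶ m.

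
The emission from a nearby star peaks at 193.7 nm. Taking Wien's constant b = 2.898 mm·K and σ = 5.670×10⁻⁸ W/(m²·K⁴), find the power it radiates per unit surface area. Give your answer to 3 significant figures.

I ≈ 2.84×10⁹ W/m²

Wien's law: T = b/λ_max = 2.898×10⁻³/1.937×10⁻⁷ = 14961.3 K.
Then I = σT⁴ = 5.670×10⁻⁸×(14961.3)⁴ = 2.84×10⁹ W/m².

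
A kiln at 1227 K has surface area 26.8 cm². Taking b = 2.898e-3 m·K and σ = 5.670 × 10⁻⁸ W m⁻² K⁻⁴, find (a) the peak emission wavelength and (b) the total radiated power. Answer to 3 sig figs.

(a) λ_max = b/T = 2.898×10⁻³/1227 = 2.362×10⁻⁶ m = 2.36×10³ nm.
Area A = 26.8 cm² = 2.68×10⁻³ m².
(b) P = σAT⁴ = 5.670×10⁻⁸×2.68×10⁻³×(1227)⁴ = 344 W.

λ_max ≈ 2.36×10³ nm; P ≈ 344 W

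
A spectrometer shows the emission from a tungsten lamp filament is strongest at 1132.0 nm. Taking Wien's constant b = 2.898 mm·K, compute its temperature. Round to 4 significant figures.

Wien's law gives T = b/λ_max = (2.898×10⁻³ m·K)/(1.1320×10⁻⁶ m) = 2560 K.

T ≈ 2560 K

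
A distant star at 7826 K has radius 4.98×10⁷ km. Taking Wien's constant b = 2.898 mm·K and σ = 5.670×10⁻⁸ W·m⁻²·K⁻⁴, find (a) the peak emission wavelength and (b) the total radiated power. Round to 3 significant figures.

(a) λ_max = b/T = 2.898×10⁻³/7826 = 3.703×10⁻⁷ m = 0.370 μm.
Surface area A = 4πR² = 4π(4.98×10¹⁰ m)² = 3.11651×10²² m².
(b) P = σAT⁴ = 5.670×10⁻⁸×3.11651×10²²×(7826)⁴ = 6.63×10³⁰ W.

λ_max ≈ 0.370 μm; P ≈ 6.63×10³⁰ W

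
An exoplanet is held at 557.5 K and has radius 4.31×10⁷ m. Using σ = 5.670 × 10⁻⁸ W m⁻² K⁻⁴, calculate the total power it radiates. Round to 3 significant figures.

P ≈ 1.28×10²⁰ W

Surface area A = 4πR² = 4π(4.31×10⁷ m)² = 2.33434×10¹⁶ m².
P = σAT⁴ = 5.670×10⁻⁸ × 2.33434×10¹⁶ × (557.5)⁴ = 1.28×10²⁰ W.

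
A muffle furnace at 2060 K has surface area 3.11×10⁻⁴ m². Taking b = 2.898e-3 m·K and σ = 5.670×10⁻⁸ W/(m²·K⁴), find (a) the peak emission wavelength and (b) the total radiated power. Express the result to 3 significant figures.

λ_max ≈ 1.41 μm; P ≈ 318 W

(a) λ_max = b/T = 2.898×10⁻³/2060 = 1.407×10⁻⁶ m = 1.41 μm.
Area A = 3.11×10⁻⁴ m².
(b) P = σAT⁴ = 5.670×10⁻⁸×3.11×10⁻⁴×(2060)⁴ = 318 W.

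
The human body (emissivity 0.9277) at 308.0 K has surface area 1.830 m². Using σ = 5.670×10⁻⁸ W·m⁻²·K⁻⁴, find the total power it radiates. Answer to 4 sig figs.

P ≈ 866.3 W

Area A = 1.830 m².
P = εσAT⁴ = 0.9277 × 5.670×10⁻⁸ × 1.830 × (308.0)⁴ = 866.3 W.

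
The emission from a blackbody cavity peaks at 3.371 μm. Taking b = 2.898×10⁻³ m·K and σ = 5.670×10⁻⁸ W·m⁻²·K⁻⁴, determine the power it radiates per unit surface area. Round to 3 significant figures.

Wien's law: T = b/λ_max = 2.898×10⁻³/3.371×10⁻⁶ = 859.686 K.
Then I = σT⁴ = 5.670×10⁻⁸×(859.686)⁴ = 3.10×10⁴ W/m².

I ≈ 3.10×10⁴ W/m²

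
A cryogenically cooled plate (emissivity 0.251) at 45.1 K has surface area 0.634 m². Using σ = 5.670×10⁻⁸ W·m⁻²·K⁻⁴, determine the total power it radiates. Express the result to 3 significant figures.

Area A = 0.634 m².
P = εσAT⁴ = 0.251 × 5.670×10⁻⁸ × 0.634 × (45.1)⁴ = 0.0373 W.

P ≈ 0.0373 W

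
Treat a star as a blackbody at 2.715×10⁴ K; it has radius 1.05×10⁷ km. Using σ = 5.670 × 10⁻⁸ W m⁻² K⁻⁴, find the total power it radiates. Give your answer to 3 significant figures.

Surface area A = 4πR² = 4π(1.05×10¹⁰ m)² = 1.38544×10²¹ m².
P = σAT⁴ = 5.670×10⁻⁸ × 1.38544×10²¹ × (2.715×10⁴)⁴ = 4.27×10³¹ W.

P ≈ 4.27×10³¹ W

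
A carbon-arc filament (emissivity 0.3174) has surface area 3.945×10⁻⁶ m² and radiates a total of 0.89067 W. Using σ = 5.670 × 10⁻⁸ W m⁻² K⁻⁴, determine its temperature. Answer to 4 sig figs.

T ≈ 1882 K

Area A = 3.945×10⁻⁶ m².
P = εσAT⁴ ⇒ T = (P/(εσA))^(1/4) = (0.89067/(0.3174×5.670×10⁻⁸×3.945×10⁻⁶))^(1/4) = 1882 K.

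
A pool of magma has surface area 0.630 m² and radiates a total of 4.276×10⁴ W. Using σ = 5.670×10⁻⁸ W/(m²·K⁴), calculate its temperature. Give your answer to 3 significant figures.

T ≈ 1.05×10³ K

Area A = 0.630 m².
P = σAT⁴ ⇒ T = (P/(σA))^(1/4) = (4.276×10⁴/(5.670×10⁻⁸×0.630))^(1/4) = 1.05×10³ K.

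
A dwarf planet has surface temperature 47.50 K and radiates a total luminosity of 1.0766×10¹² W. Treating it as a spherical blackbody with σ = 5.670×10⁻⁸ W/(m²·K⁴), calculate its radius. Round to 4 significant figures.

R ≈ 5.448×10⁵ m

L = 4πR²σT⁴ ⇒ R = √(L/(4πσT⁴)).
σT⁴ = 0.288641 W/m², so R = √(1.0766×10¹²/(4π×0.288641)) = 5.448×10⁵ m.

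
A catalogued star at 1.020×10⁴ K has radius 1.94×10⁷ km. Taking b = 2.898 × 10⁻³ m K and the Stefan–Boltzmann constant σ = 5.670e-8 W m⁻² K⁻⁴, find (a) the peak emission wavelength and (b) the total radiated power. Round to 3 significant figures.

(a) λ_max = b/T = 2.898×10⁻³/1.020×10⁴ = 2.841×10⁻⁷ m = 284 nm.
Surface area A = 4πR² = 4π(1.94×10¹⁰ m)² = 4.72948×10²¹ m².
(b) P = σAT⁴ = 5.670×10⁻⁸×4.72948×10²¹×(1.020×10⁴)⁴ = 2.90×10³⁰ W.

λ_max ≈ 284 nm; P ≈ 2.90×10³⁰ W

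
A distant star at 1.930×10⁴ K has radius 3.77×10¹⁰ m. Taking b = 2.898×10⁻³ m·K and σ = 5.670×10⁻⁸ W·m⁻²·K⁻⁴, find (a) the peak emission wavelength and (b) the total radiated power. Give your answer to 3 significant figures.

λ_max ≈ 150 nm; P ≈ 1.41×10³² W

(a) λ_max = b/T = 2.898×10⁻³/1.930×10⁴ = 1.502×10⁻⁷ m = 150 nm.
Surface area A = 4πR² = 4π(3.77×10¹⁰ m)² = 1.78605×10²² m².
(b) P = σAT⁴ = 5.670×10⁻⁸×1.78605×10²²×(1.930×10⁴)⁴ = 1.41×10³² W.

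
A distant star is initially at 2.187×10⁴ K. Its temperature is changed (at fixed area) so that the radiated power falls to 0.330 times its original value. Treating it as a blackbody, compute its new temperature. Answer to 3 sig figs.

P ∝ T⁴, so T₂/T₁ = (P₂/P₁)^(1/4) = (0.330)^(1/4) = 0.757929.
T₂ = 2.187×10⁴ × 0.757929 = 1.66×10⁴ K.

T₂ ≈ 1.66×10⁴ K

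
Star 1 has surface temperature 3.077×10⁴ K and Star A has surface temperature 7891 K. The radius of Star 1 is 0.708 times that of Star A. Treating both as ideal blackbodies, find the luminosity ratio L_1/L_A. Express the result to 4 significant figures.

L_1/L_A ≈ 115.9

L ∝ R²T⁴, so L_1/L_A = (R_1/R_A)²(T_1/T_A)⁴ = (0.708)² × (3.077×10⁴/7891)⁴ = 0.501264 × 231.197 = 115.9.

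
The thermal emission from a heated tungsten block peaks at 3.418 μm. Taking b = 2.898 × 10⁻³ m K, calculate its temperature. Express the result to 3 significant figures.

T ≈ 848 K

Wien's law gives T = b/λ_max = (2.898×10⁻³ m·K)/(3.418×10⁻⁶ m) = 848 K.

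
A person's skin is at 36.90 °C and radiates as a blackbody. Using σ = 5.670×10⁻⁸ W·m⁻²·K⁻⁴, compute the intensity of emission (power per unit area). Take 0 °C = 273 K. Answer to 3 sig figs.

T = 36.90 °C + 273 = 309.90 K.
Stefan–Boltzmann: I = σT⁴ = 5.670×10⁻⁸ × (309.90)⁴ = 523 W/m².

I ≈ 523 W/m²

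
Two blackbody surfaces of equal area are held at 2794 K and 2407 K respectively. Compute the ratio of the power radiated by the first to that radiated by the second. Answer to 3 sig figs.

With equal areas, P₁/P₂ = (T₁/T₂)⁴ = (2794/2407)⁴ = 1.82.

P₁/P₂ ≈ 1.82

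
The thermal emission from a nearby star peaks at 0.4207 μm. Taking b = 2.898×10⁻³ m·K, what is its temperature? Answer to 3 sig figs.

T ≈ 6.89×10³ K

Wien's law gives T = b/λ_max = (2.898×10⁻³ m·K)/(4.207×10⁻⁷ m) = 6.89×10³ K.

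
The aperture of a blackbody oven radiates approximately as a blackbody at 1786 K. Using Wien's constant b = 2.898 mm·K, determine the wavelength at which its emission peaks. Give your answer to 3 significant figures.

λ_max ≈ 1.62 μm

Wien's displacement law: λ_max = b/T = (2.898×10⁻³ m·K)/(1786 K) = 1.623×10⁻⁶ m.
That is 1.62 μm, in the infrared range.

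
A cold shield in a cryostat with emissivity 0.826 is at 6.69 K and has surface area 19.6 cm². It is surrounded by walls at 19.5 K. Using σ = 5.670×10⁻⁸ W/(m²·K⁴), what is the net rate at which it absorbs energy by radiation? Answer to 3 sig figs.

Net gain ≈ 1.31×10⁻⁵ W

Area A = 19.6 cm² = 1.96×10⁻³ m².
Net radiated power P_net = εσA(T⁴ − T₀⁴) = 0.826×5.670×10⁻⁸×1.96×10⁻³×(6.69⁴ − 19.5⁴).
T⁴ − T₀⁴ = 2003.11 − 1.44590×10⁵ = -1.42587×10⁵ K⁴, so P_net = -1.31×10⁻⁵ W — negative, meaning a net gain of 1.31×10⁻⁵ W.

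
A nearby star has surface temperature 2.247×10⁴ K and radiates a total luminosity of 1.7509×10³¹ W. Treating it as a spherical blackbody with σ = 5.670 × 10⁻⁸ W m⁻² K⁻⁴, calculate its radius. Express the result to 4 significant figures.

R ≈ 9.818×10⁹ m

L = 4πR²σT⁴ ⇒ R = √(L/(4πσT⁴)).
σT⁴ = 1.44542×10¹⁰ W/m², so R = √(1.7509×10³¹/(4π×1.44542×10¹⁰)) = 9.818×10⁹ m.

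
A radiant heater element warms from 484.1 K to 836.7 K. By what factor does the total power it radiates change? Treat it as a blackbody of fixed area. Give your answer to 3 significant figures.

P ∝ T⁴, so P₂/P₁ = (T₂/T₁)⁴ = (836.7/484.1)⁴ = (1.72836)⁴ = 8.92.

P₂/P₁ ≈ 8.92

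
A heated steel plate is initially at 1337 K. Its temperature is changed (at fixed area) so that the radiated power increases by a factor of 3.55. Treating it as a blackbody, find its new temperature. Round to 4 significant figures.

P ∝ T⁴, so T₂/T₁ = (P₂/P₁)^(1/4) = (3.55)^(1/4) = 1.37264.
T₂ = 1337 × 1.37264 = 1835 K.

T₂ ≈ 1835 K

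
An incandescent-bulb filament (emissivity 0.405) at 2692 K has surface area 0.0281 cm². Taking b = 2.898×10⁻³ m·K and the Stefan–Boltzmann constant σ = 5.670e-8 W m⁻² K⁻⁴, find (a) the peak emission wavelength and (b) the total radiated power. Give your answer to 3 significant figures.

(a) λ_max = b/T = 2.898×10⁻³/2692 = 1.077×10⁻⁶ m = 1.08 μm.
Area A = 0.0281 cm² = 2.81×10⁻⁶ m².
(b) P = εσAT⁴ = 0.405×5.670×10⁻⁸×2.81×10⁻⁶×(2692)⁴ = 3.39 W.

λ_max ≈ 1.08 μm; P ≈ 3.39 W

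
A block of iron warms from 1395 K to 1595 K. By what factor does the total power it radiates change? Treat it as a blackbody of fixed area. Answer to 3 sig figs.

P ∝ T⁴, so P₂/P₁ = (T₂/T₁)⁴ = (1595/1395)⁴ = (1.14337)⁴ = 1.71.

P₂/P₁ ≈ 1.71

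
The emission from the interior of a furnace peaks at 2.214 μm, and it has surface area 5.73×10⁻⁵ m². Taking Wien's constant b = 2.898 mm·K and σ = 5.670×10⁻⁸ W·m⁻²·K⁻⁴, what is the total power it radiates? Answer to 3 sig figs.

Wien's law: T = b/λ_max = 2.898×10⁻³/2.214×10⁻⁶ = 1308.94 K.
Area A = 5.73×10⁻⁵ m².
Then P = σAT⁴ = 5.670×10⁻⁸×5.73×10⁻⁵×(1308.94)⁴ = 9.54 W.

P ≈ 9.54 W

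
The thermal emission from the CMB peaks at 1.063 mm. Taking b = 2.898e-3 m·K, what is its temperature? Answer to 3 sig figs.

T ≈ 2.73 K

Wien's law gives T = b/λ_max = (2.898×10⁻³ m·K)/(1.063×10⁻³ m) = 2.73 K.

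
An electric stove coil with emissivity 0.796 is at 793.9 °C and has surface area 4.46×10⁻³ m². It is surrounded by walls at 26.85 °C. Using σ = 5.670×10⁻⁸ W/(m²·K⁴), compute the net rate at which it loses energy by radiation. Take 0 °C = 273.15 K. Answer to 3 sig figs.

T = 793.9 °C + 273.15 = 1067.05 K.
Surroundings: T = 26.85 °C + 273.15 = 300.00 K.
Area A = 4.46×10⁻³ m².
Net radiated power P_net = εσA(T⁴ − T₀⁴) = 0.796×5.670×10⁻⁸×4.46×10⁻³×(1067.05⁴ − 300.00⁴).
T⁴ − T₀⁴ = 1.29640×10¹² − 8.10000×10⁹ = 1.28830×10¹² K⁴, so P_net = 259 W.

Net loss ≈ 259 W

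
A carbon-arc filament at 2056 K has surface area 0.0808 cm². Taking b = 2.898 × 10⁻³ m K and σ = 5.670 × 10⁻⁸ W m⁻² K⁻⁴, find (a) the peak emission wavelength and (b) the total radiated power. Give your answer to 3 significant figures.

(a) λ_max = b/T = 2.898×10⁻³/2056 = 1.410×10⁻⁶ m = 1.41 μm.
Area A = 0.0808 cm² = 8.08×10⁻⁶ m².
(b) P = σAT⁴ = 5.670×10⁻⁸×8.08×10⁻⁶×(2056)⁴ = 8.19 W.

λ_max ≈ 1.41 μm; P ≈ 8.19 W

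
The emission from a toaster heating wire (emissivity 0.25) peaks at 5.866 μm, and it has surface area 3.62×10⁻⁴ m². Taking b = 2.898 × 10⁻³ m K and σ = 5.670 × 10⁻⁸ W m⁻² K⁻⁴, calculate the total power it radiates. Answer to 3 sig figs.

P ≈ 0.306 W

Wien's law: T = b/λ_max = 2.898×10⁻³/5.866×10⁻⁶ = 494.033 K.
Area A = 3.62×10⁻⁴ m².
Then P = εσAT⁴ = 0.25×5.670×10⁻⁸×3.62×10⁻⁴×(494.033)⁴ = 0.306 W.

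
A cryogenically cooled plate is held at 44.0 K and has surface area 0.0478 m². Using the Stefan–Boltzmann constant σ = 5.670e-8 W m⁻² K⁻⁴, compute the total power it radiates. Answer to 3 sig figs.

Area A = 0.0478 m².
P = σAT⁴ = 5.670×10⁻⁸ × 0.0478 × (44.0)⁴ = 0.0102 W.

P ≈ 0.0102 W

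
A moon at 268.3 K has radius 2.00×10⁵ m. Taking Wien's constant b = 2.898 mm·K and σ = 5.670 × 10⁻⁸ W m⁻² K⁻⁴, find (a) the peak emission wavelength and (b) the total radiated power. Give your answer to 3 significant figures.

(a) λ_max = b/T = 2.898×10⁻³/268.3 = 1.080×10⁻⁵ m = 10.8 μm.
Surface area A = 4πR² = 4π(2.00×10⁵ m)² = 5.02655×10¹¹ m².
(b) P = σAT⁴ = 5.670×10⁻⁸×5.02655×10¹¹×(268.3)⁴ = 1.48×10¹⁴ W.

λ_max ≈ 10.8 μm; P ≈ 1.48×10¹⁴ W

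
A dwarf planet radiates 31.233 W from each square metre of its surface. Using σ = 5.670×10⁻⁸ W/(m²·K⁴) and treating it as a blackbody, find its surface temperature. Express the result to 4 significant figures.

I = σT⁴, so T = (I/σ)^(1/4) = (31.233/(5.670×10⁻⁸))^(1/4) = 153.2 K.

T ≈ 153.2 K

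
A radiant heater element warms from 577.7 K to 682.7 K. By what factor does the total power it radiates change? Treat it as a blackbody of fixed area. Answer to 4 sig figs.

P ∝ T⁴, so P₂/P₁ = (T₂/T₁)⁴ = (682.7/577.7)⁴ = (1.18176)⁴ = 1.950.

P₂/P₁ ≈ 1.950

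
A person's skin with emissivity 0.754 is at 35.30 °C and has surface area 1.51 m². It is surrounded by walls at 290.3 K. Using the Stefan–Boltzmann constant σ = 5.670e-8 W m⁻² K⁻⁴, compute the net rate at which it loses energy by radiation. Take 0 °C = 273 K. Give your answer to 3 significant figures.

Net loss ≈ 125 W

T = 35.30 °C + 273 = 308.30 K.
Area A = 1.51 m².
Net radiated power P_net = εσA(T⁴ − T₀⁴) = 0.754×5.670×10⁻⁸×1.51×(308.30⁴ − 290.3⁴).
T⁴ − T₀⁴ = 9.03429×10⁹ − 7.10212×10⁹ = 1.93217×10⁹ K⁴, so P_net = 125 W.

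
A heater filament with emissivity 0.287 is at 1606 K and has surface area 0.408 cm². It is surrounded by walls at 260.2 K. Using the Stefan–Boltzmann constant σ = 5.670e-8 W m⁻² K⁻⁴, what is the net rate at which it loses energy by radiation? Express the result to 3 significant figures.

Net loss ≈ 4.41 W

Area A = 0.408 cm² = 4.08×10⁻⁵ m².
Net radiated power P_net = εσA(T⁴ − T₀⁴) = 0.287×5.670×10⁻⁸×4.08×10⁻⁵×(1606⁴ − 260.2⁴).
T⁴ − T₀⁴ = 6.65246×10¹² − 4.58384×10⁹ = 6.64788×10¹² K⁴, so P_net = 4.41 W.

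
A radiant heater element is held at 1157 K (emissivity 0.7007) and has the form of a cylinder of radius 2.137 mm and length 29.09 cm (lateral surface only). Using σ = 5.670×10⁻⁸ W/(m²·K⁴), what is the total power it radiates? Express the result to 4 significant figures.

P ≈ 278.1 W

Lateral area A = 2πrL = 2π×2.137×10⁻³×0.2909 = 3.90596×10⁻³ m².
P = εσAT⁴ = 0.7007 × 5.670×10⁻⁸ × 3.90596×10⁻³ × (1157)⁴ = 278.1 W.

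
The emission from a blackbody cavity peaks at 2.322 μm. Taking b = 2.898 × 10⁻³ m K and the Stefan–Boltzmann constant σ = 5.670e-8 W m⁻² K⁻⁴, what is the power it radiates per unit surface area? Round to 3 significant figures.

I ≈ 1.38×10⁵ W/m²

Wien's law: T = b/λ_max = 2.898×10⁻³/2.322×10⁻⁶ = 1248.06 K.
Then I = σT⁴ = 5.670×10⁻⁸×(1248.06)⁴ = 1.38×10⁵ W/m².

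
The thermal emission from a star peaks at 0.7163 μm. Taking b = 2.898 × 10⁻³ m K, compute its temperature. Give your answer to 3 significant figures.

Wien's law gives T = b/λ_max = (2.898×10⁻³ m·K)/(7.163×10⁻⁷ m) = 4.05×10³ K.

T ≈ 4.05×10³ K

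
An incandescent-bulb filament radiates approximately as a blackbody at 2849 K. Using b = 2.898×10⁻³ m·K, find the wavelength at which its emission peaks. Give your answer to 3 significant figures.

Wien's displacement law: λ_max = b/T = (2.898×10⁻³ m·K)/(2849 K) = 1.017×10⁻⁶ m.
That is 1.02 μm, in the infrared range.

λ_max ≈ 1.02 μm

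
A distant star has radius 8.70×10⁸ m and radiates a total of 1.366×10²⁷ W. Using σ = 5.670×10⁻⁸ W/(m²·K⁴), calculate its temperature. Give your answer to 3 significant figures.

Surface area A = 4πR² = 4π(8.70×10⁸ m)² = 9.51149×10¹⁸ m².
P = σAT⁴ ⇒ T = (P/(σA))^(1/4) = (1.366×10²⁷/(5.670×10⁻⁸×9.51149×10¹⁸))^(1/4) = 7.09×10³ K.

T ≈ 7.09×10³ K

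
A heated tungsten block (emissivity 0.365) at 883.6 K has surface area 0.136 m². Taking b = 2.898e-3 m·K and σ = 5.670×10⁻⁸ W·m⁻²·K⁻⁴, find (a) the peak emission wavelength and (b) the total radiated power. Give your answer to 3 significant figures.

λ_max ≈ 3.28 μm; P ≈ 1.72×10³ W

(a) λ_max = b/T = 2.898×10⁻³/883.6 = 3.280×10⁻⁶ m = 3.28 μm.
Area A = 0.136 m².
(b) P = εσAT⁴ = 0.365×5.670×10⁻⁸×0.136×(883.6)⁴ = 1.72×10³ W.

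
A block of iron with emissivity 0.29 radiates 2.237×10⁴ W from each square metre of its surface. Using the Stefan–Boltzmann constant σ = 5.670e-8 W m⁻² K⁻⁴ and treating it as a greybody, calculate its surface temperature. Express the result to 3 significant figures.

I = εσT⁴, so T = (I/εσ)^(1/4) = (2.237×10⁴/(0.29×5.670×10⁻⁸))^(1/4) = 1.08×10³ K.

T ≈ 1.08×10³ K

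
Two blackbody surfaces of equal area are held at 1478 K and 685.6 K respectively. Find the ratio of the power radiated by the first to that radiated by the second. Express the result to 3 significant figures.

P₁/P₂ ≈ 21.6

With equal areas, P₁/P₂ = (T₁/T₂)⁴ = (1478/685.6)⁴ = 21.6.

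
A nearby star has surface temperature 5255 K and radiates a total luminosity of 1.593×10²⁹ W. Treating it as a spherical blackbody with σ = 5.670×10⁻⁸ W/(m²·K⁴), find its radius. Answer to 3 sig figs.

R ≈ 1.71×10¹⁰ m

L = 4πR²σT⁴ ⇒ R = √(L/(4πσT⁴)).
σT⁴ = 4.32388×10⁷ W/m², so R = √(1.593×10²⁹/(4π×4.32388×10⁷)) = 1.71×10¹⁰ m.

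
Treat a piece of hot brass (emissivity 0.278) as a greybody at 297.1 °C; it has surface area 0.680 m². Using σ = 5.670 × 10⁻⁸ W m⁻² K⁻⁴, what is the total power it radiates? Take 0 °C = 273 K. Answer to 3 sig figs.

P ≈ 1.13×10³ W

T = 297.1 °C + 273 = 570.1 K.
Area A = 0.680 m².
P = εσAT⁴ = 0.278 × 5.670×10⁻⁸ × 0.680 × (570.1)⁴ = 1.13×10³ W.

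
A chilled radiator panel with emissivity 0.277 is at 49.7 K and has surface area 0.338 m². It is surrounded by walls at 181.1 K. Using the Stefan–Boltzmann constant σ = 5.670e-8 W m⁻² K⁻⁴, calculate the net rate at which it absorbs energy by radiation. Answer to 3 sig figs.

Area A = 0.338 m².
Net radiated power P_net = εσA(T⁴ − T₀⁴) = 0.277×5.670×10⁻⁸×0.338×(49.7⁴ − 181.1⁴).
T⁴ − T₀⁴ = 6.10134×10⁶ − 1.07566×10⁹ = -1.06956×10⁹ K⁴, so P_net = -5.68 W — negative, meaning a net gain of 5.68 W.

Net gain ≈ 5.68 W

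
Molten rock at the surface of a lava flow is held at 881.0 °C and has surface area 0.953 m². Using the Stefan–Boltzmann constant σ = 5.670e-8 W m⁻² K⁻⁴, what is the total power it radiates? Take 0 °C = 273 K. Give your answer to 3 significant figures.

P ≈ 9.58×10⁴ W

T = 881.0 °C + 273 = 1154.0 K.
Area A = 0.953 m².
P = σAT⁴ = 5.670×10⁻⁸ × 0.953 × (1154.0)⁴ = 9.58×10⁴ W.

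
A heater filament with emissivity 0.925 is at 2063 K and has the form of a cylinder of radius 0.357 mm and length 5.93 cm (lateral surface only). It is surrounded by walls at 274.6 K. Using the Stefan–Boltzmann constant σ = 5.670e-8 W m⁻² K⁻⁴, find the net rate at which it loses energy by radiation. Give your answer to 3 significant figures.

Net loss ≈ 126 W

Lateral area A = 2πrL = 2π×3.57×10⁻⁴×0.0593 = 1.33016×10⁻⁴ m².
Net radiated power P_net = εσA(T⁴ − T₀⁴) = 0.925×5.670×10⁻⁸×1.33016×10⁻⁴×(2063⁴ − 274.6⁴).
T⁴ − T₀⁴ = 1.81133×10¹³ − 5.68594×10⁹ = 1.81076×10¹³ K⁴, so P_net = 126 W.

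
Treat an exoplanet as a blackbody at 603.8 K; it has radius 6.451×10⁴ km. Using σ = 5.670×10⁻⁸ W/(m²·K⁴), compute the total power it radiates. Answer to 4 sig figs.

Surface area A = 4πR² = 4π(6.451×10⁷ m)² = 5.22955×10¹⁶ m².
P = σAT⁴ = 5.670×10⁻⁸ × 5.22955×10¹⁶ × (603.8)⁴ = 3.941×10²⁰ W.

P ≈ 3.941×10²⁰ W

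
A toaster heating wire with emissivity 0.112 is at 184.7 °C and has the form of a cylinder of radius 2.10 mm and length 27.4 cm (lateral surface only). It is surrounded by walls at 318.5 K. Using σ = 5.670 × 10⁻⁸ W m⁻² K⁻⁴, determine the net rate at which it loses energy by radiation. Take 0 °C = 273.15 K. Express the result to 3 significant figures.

Net loss ≈ 0.773 W

T = 184.7 °C + 273.15 = 457.85 K.
Lateral area A = 2πrL = 2π×2.10×10⁻³×0.274 = 3.61534×10⁻³ m².
Net radiated power P_net = εσA(T⁴ − T₀⁴) = 0.112×5.670×10⁻⁸×3.61534×10⁻³×(457.85⁴ − 318.5⁴).
T⁴ − T₀⁴ = 4.39433×10¹⁰ − 1.02905×10¹⁰ = 3.36528×10¹⁰ K⁴, so P_net = 0.773 W.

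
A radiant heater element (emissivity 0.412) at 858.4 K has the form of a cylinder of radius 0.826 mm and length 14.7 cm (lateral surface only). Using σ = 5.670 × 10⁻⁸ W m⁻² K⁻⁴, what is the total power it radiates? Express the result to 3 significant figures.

P ≈ 9.68 W

Lateral area A = 2πrL = 2π×8.26×10⁻⁴×0.147 = 7.62917×10⁻⁴ m².
P = εσAT⁴ = 0.412 × 5.670×10⁻⁸ × 7.62917×10⁻⁴ × (858.4)⁴ = 9.68 W.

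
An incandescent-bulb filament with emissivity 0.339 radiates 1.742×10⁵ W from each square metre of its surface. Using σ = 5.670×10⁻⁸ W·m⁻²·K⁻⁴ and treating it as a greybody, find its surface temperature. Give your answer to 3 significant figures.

I = εσT⁴, so T = (I/εσ)^(1/4) = (1.742×10⁵/(0.339×5.670×10⁻⁸))^(1/4) = 1.74×10³ K.

T ≈ 1.74×10³ K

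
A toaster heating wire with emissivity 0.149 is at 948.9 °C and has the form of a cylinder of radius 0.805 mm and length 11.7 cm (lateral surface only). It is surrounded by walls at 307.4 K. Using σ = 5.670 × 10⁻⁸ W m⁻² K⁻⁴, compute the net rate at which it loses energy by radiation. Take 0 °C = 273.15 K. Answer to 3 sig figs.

T = 948.9 °C + 273.15 = 1222.05 K.
Lateral area A = 2πrL = 2π×8.05×10⁻⁴×0.117 = 5.91782×10⁻⁴ m².
Net radiated power P_net = εσA(T⁴ − T₀⁴) = 0.149×5.670×10⁻⁸×5.91782×10⁻⁴×(1222.05⁴ − 307.4⁴).
T⁴ − T₀⁴ = 2.23026×10¹² − 8.92926×10⁹ = 2.22133×10¹² K⁴, so P_net = 11.1 W.

Net loss ≈ 11.1 W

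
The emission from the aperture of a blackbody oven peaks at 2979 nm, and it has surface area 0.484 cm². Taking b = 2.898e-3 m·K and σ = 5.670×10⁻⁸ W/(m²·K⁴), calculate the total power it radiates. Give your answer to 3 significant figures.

Wien's law: T = b/λ_max = 2.898×10⁻³/2.979×10⁻⁶ = 972.810 K.
Area A = 0.484 cm² = 4.84×10⁻⁵ m².
Then P = σAT⁴ = 5.670×10⁻⁸×4.84×10⁻⁵×(972.810)⁴ = 2.46 W.

P ≈ 2.46 W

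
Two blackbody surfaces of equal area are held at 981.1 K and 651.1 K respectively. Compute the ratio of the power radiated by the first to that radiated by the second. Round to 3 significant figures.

P₁/P₂ ≈ 5.16

With equal areas, P₁/P₂ = (T₁/T₂)⁴ = (981.1/651.1)⁴ = 5.16.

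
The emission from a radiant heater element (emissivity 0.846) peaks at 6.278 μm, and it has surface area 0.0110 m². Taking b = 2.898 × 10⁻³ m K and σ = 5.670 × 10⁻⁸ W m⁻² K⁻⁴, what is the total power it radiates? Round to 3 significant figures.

P ≈ 24.0 W

Wien's law: T = b/λ_max = 2.898×10⁻³/6.278×10⁻⁶ = 461.612 K.
Area A = 0.0110 m².
Then P = εσAT⁴ = 0.846×5.670×10⁻⁸×0.0110×(461.612)⁴ = 24.0 W.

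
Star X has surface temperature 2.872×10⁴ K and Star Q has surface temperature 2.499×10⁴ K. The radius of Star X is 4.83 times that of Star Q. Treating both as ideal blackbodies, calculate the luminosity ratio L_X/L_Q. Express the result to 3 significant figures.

L_X/L_Q ≈ 40.7

L ∝ R²T⁴, so L_X/L_Q = (R_X/R_Q)²(T_X/T_Q)⁴ = (4.83)² × (2.872×10⁴/2.499×10⁴)⁴ = 23.3289 × 1.74451 = 40.7.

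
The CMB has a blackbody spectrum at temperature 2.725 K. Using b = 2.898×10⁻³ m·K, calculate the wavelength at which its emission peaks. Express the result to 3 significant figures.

Wien's displacement law: λ_max = b/T = (2.898×10⁻³ m·K)/(2.725 K) = 1.063×10⁻³ m.
That is 1.06×10⁻³ m, in the microwave range.

λ_max ≈ 1.06×10⁻³ m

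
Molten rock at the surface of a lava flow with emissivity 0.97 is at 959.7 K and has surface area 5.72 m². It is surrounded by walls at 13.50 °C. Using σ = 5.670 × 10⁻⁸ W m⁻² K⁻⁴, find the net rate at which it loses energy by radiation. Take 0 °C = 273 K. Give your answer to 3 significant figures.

Net loss ≈ 2.65×10⁵ W

Surroundings: T = 13.50 °C + 273 = 286.50 K.
Area A = 5.72 m².
Net radiated power P_net = εσA(T⁴ − T₀⁴) = 0.97×5.670×10⁻⁸×5.72×(959.7⁴ − 286.50⁴).
T⁴ − T₀⁴ = 8.48285×10¹¹ − 6.73750×10⁹ = 8.41548×10¹¹ K⁴, so P_net = 2.65×10⁵ W.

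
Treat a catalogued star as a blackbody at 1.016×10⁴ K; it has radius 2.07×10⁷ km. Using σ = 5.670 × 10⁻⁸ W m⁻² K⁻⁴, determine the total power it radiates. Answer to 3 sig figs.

P ≈ 3.25×10³⁰ W

Surface area A = 4πR² = 4π(2.07×10¹⁰ m)² = 5.38456×10²¹ m².
P = σAT⁴ = 5.670×10⁻⁸ × 5.38456×10²¹ × (1.016×10⁴)⁴ = 3.25×10³⁰ W.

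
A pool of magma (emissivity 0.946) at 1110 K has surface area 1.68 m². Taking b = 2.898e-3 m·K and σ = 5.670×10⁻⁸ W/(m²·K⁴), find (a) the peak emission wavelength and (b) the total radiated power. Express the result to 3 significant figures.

(a) λ_max = b/T = 2.898×10⁻³/1110 = 2.611×10⁻⁶ m = 2.61 μm.
Area A = 1.68 m².
(b) P = εσAT⁴ = 0.946×5.670×10⁻⁸×1.68×(1110)⁴ = 1.37×10⁵ W.

λ_max ≈ 2.61 μm; P ≈ 1.37×10⁵ W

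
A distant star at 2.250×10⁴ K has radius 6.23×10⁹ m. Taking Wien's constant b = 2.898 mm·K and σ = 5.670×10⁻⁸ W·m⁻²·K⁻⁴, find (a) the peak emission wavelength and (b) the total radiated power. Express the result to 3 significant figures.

λ_max ≈ 129 nm; P ≈ 7.09×10³⁰ W

(a) λ_max = b/T = 2.898×10⁻³/2.250×10⁴ = 1.288×10⁻⁷ m = 129 nm.
Surface area A = 4πR² = 4π(6.23×10⁹ m)² = 4.87737×10²⁰ m².
(b) P = σAT⁴ = 5.670×10⁻⁸×4.87737×10²⁰×(2.250×10⁴)⁴ = 7.09×10³⁰ W.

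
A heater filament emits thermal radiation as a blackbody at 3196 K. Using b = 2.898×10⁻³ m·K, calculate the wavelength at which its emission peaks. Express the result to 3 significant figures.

Wien's displacement law: λ_max = b/T = (2.898×10⁻³ m·K)/(3196 K) = 9.068×10⁻⁷ m.
That is 907 nm, in the infrared range.

λ_max ≈ 907 nm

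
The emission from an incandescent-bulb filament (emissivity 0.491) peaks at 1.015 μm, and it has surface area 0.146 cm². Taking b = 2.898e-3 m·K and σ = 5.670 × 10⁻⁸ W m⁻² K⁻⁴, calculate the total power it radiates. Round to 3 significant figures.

Wien's law: T = b/λ_max = 2.898×10⁻³/1.015×10⁻⁶ = 2855.17 K.
Area A = 0.146 cm² = 1.46×10⁻⁵ m².
Then P = εσAT⁴ = 0.491×5.670×10⁻⁸×1.46×10⁻⁵×(2855.17)⁴ = 27.0 W.

P ≈ 27.0 W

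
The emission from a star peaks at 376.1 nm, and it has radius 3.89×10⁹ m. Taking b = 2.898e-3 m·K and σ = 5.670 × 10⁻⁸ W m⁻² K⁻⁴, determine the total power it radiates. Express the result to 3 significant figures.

Wien's law: T = b/λ_max = 2.898×10⁻³/3.761×10⁻⁷ = 7705.40 K.
Surface area A = 4πR² = 4π(3.89×10⁹ m)² = 1.90156×10²⁰ m².
Then P = σAT⁴ = 5.670×10⁻⁸×1.90156×10²⁰×(7705.40)⁴ = 3.80×10²⁸ W.

P ≈ 3.80×10²⁸ W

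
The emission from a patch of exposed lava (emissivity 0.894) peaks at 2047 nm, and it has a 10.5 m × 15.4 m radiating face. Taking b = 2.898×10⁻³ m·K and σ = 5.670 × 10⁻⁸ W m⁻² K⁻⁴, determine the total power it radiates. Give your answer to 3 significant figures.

P ≈ 3.29×10⁷ W

Wien's law: T = b/λ_max = 2.898×10⁻³/2.047×10⁻⁶ = 1415.73 K.
Area A = 10.5 × 15.4 = 161.7 m².
Then P = εσAT⁴ = 0.894×5.670×10⁻⁸×161.7×(1415.73)⁴ = 3.29×10⁷ W.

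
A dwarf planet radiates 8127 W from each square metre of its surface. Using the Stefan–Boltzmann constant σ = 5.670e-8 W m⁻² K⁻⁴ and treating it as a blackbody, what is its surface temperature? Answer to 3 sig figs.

T ≈ 615 K

I = σT⁴, so T = (I/σ)^(1/4) = (8127/(5.670×10⁻⁸))^(1/4) = 615 K.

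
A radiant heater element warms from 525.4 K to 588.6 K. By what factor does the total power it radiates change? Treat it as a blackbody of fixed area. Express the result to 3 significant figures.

P ∝ T⁴, so P₂/P₁ = (T₂/T₁)⁴ = (588.6/525.4)⁴ = (1.12029)⁴ = 1.58.

P₂/P₁ ≈ 1.58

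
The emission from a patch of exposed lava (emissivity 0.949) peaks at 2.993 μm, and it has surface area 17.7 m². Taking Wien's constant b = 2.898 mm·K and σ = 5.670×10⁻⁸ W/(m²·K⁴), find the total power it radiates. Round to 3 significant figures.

Wien's law: T = b/λ_max = 2.898×10⁻³/2.993×10⁻⁶ = 968.259 K.
Area A = 17.7 m².
Then P = εσAT⁴ = 0.949×5.670×10⁻⁸×17.7×(968.259)⁴ = 8.37×10⁵ W.

P ≈ 8.37×10⁵ W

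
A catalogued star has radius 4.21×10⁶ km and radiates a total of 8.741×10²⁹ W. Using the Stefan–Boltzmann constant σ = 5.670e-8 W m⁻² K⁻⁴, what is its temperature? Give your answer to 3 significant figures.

Surface area A = 4πR² = 4π(4.21×10⁹ m)² = 2.22728×10²⁰ m².
P = σAT⁴ ⇒ T = (P/(σA))^(1/4) = (8.741×10²⁹/(5.670×10⁻⁸×2.22728×10²⁰))^(1/4) = 1.62×10⁴ K.

T ≈ 1.62×10⁴ K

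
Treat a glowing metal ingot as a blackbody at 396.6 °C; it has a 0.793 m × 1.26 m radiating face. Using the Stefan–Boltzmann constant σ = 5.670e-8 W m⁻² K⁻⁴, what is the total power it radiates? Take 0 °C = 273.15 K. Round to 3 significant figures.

T = 396.6 °C + 273.15 = 669.75 K.
Area A = 0.793 × 1.26 = 0.99918 m².
P = σAT⁴ = 5.670×10⁻⁸ × 0.99918 × (669.75)⁴ = 1.14×10⁴ W.

P ≈ 1.14×10⁴ W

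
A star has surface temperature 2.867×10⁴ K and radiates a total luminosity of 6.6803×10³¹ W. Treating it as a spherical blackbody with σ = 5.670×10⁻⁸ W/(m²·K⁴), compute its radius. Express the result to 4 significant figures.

L = 4πR²σT⁴ ⇒ R = √(L/(4πσT⁴)).
σT⁴ = 3.83084×10¹⁰ W/m², so R = √(6.6803×10³¹/(4π×3.83084×10¹⁰)) = 1.178×10¹⁰ m.

R ≈ 1.178×10¹⁰ m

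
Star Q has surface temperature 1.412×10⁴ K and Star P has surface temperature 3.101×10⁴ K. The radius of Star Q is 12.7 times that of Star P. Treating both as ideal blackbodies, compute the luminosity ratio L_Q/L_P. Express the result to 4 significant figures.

L ∝ R²T⁴, so L_Q/L_P = (R_Q/R_P)²(T_Q/T_P)⁴ = (12.7)² × (1.412×10⁴/3.101×10⁴)⁴ = 161.29 × 0.0429865 = 6.933.

L_Q/L_P ≈ 6.933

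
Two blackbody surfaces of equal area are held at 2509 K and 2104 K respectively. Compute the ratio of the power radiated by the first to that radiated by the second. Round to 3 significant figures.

With equal areas, P₁/P₂ = (T₁/T₂)⁴ = (2509/2104)⁴ = 2.02.

P₁/P₂ ≈ 2.02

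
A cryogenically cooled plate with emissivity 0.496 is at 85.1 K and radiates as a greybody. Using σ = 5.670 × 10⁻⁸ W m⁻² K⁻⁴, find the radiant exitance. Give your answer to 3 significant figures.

Stefan–Boltzmann: I = εσT⁴ = 0.496 × 5.670×10⁻⁸ × (85.1)⁴ = 1.47 W/m².

I ≈ 1.47 W/m²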